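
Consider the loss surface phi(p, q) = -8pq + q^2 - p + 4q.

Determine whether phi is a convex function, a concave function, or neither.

neither

phi is quadratic, so its Hessian is the constant matrix H = [[0, -8], [-8, 2]].
det(H) = -64, tr(H) = 2.
det(H) < 0, so H is indefinite: neither convex nor concave.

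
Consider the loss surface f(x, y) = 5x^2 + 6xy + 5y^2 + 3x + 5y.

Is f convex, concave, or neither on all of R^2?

f is quadratic, so its Hessian is the constant matrix H = [[10, 6], [6, 10]].
det(H) = 64, tr(H) = 20.
det(H) > 0 and tr(H) > 0, so H is positive definite everywhere: convex.

convex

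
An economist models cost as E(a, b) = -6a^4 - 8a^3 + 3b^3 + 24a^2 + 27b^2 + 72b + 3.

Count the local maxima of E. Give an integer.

2

E separates as a function of a plus a function of b, so ∇E=0 decouples.
∂E/∂a = -24a(a - 1)(a + 2) = 0 at a ∈ {-2, 0, 1}; ∂E/∂b = 9(b + 2)(b + 4) = 0 at b ∈ {-4, -2}.
The Hessian is diagonal: diag(E_aa, E_bb). Second derivatives: E_aa(-2)=-144, E_aa(0)=48, E_aa(1)=-72; E_bb(-4)=-18, E_bb(-2)=18.
Local maxima occur where both diagonal entries negative: (-2, -4), (1, -4). Count: 2.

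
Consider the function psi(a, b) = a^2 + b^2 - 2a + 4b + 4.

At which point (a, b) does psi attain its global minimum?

(1, -2)

psi(a,b) separates as P(a) + Q(b) + 4, so its minimum is min P + min Q + 4.
P'(a) = 2a - 2 vanishes at a ∈ {1}; Q'(b) = 2b + 4 vanishes at b ∈ {-2}.
Local minima of P (where P''>0): P(1)=-1. Local minima of Q: Q(-2)=-4.
So the global minimum of psi is P(1) + Q(-2) + 4 = -1 − 4 + 4 = -1, attained at (1, -2).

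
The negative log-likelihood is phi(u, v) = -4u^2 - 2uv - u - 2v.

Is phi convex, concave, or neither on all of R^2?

phi is quadratic, so its Hessian is the constant matrix H = [[-8, -2], [-2, 0]].
det(H) = -4, tr(H) = -8.
det(H) < 0, so H is indefinite: neither convex nor concave.

neither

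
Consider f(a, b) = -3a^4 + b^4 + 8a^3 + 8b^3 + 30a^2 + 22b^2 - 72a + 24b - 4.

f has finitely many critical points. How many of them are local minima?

f separates as a function of a plus a function of b, so ∇f=0 decouples.
∂f/∂a = -12(a - 3)(a - 1)(a + 2) = 0 at a ∈ {-2, 1, 3}; ∂f/∂b = 4(b + 1)(b + 2)(b + 3) = 0 at b ∈ {-3, -2, -1}.
The Hessian is diagonal: diag(f_aa, f_bb). Second derivatives: f_aa(-2)=-180, f_aa(1)=72, f_aa(3)=-120; f_bb(-3)=8, f_bb(-2)=-4, f_bb(-1)=8.
Local minima occur where both diagonal entries positive: (1, -3), (1, -1). Count: 2.

2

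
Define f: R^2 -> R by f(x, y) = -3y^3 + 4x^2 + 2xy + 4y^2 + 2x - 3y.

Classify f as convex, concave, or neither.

The term -3y^3 is cubic, so the Hessian is not constant.
∂²f/∂y² = -18y + 8, which takes both signs as y varies (negative for sufficiently large y). A diagonal entry of the Hessian changing sign means the Hessian is neither positive- nor negative-semidefinite on all of R^2.

neither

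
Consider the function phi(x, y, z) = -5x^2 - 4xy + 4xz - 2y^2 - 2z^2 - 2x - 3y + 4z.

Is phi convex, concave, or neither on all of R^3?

phi is quadratic, so its Hessian is the constant matrix H = [[-10, -4, 4], [-4, -4, 0], [4, 0, -4]].
Leading principal minors: -10, 24, -32.
Signs alternate −, +, − ⇒ H ≺ 0 ⇒ concave.

concave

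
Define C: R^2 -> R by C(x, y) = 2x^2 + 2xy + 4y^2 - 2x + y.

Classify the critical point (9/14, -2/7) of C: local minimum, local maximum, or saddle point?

The Hessian of C is constant: H = [[4, 2], [2, 8]].
det(H) = 4·8 − 2² = 28.
det(H) > 0 and tr(H) = 12 > 0, so H is positive definite and the point is a local minimum.

local minimum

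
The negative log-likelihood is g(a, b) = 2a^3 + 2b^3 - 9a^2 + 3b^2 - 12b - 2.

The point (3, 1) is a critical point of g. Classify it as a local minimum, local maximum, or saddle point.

local minimum

The mixed partial ∂²g/∂a∂b is 0, so the Hessian at any point is diag(g_aa, g_bb) = diag(6(2a - 3), 6(2b + 1)).
At (3, 1): H = diag(18, 18).
Both eigenvalues are positive, so H is positive definite: a local minimum.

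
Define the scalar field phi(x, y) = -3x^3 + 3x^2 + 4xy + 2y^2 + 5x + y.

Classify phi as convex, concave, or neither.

neither

The term -3x^3 is cubic, so the Hessian is not constant.
∂²phi/∂x² = -18x + 6, which takes both signs as x varies (negative for sufficiently large x). A diagonal entry of the Hessian changing sign means the Hessian is neither positive- nor negative-semidefinite on all of R^2.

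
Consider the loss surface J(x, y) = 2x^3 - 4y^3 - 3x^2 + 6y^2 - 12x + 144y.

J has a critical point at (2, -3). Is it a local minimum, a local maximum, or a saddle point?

The mixed partial ∂²J/∂x∂y is 0, so the Hessian at any point is diag(J_xx, J_yy) = diag(6(2x - 1), 12(-2y + 1)).
At (2, -3): H = diag(18, 84).
Both eigenvalues are positive, so H is positive definite: a local minimum.

local minimum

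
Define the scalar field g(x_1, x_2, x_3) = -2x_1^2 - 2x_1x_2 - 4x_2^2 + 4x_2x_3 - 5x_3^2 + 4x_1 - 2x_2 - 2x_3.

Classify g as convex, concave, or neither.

concave

g is quadratic, so its Hessian is the constant matrix H = [[-4, -2, 0], [-2, -8, 4], [0, 4, -10]].
Leading principal minors: -4, 28, -216.
Signs alternate −, +, − ⇒ H ≺ 0 ⇒ concave.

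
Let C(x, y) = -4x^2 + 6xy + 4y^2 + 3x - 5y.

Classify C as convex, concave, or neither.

C is quadratic, so its Hessian is the constant matrix H = [[-8, 6], [6, 8]].
det(H) = -100, tr(H) = 0.
det(H) < 0, so H is indefinite: neither convex nor concave.

neither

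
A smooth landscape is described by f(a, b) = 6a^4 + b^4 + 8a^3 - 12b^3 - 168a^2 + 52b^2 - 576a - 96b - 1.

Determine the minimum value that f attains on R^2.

-3009

f(a,b) separates as P(a) + Q(b) − 1, so its minimum is min P + min Q − 1.
P'(a) = 24(a - 4)(a + 2)(a + 3) vanishes at a ∈ {-3, -2, 4}; Q'(b) = 4(b - 4)(b - 3)(b - 2) vanishes at b ∈ {2, 3, 4}.
Local minima of P (where P''>0): P(-3)=486, P(4)=-2944. Local minima of Q: Q(2)=-64, Q(4)=-64.
So the global minimum of f is P(4) + Q(2) − 1 = -2944 − 64 − 1 = -3009, attained at (4, 2).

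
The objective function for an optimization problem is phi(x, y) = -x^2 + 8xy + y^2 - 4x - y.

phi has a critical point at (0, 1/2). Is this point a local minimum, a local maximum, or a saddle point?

The Hessian of phi is constant: H = [[-2, 8], [8, 2]].
det(H) = (-2)·2 − 8² = -68.
Since det(H) < 0, H is indefinite and the critical point is a saddle point.

saddle point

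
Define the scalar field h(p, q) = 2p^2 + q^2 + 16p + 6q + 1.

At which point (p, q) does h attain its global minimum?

h(p,q) separates as A(p) + B(q) + 1, so its minimum is min A + min B + 1.
A'(p) = 4p + 16 vanishes at p ∈ {-4}; B'(q) = 2q + 6 vanishes at q ∈ {-3}.
Local minima of A (where A''>0): A(-4)=-32. Local minima of B: B(-3)=-9.
So the global minimum of h is A(-4) + B(-3) + 1 = -32 − 9 + 1 = -40, attained at (-4, -3).

(-4, -3)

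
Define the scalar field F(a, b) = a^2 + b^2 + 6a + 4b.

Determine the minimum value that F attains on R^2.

F(a,b) separates as P(a) + Q(b), so its minimum is min P + min Q.
P'(a) = 2a + 6 vanishes at a ∈ {-3}; Q'(b) = 2b + 4 vanishes at b ∈ {-2}.
Local minima of P (where P''>0): P(-3)=-9. Local minima of Q: Q(-2)=-4.
So the global minimum of F is P(-3) + Q(-2) = -9 − 4 = -13, attained at (-3, -2).

-13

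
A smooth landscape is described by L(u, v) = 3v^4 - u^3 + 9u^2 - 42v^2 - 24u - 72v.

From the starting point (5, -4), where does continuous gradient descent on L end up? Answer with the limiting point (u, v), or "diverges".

L is separable, so gradient descent decouples: u follows -∂L/∂u, v follows -∂L/∂v.
∂L/∂u = -3(u - 4)(u - 2); at u=5 this is -9, so u increases.
∂L/∂v = 12(v - 3)(v + 1)(v + 2); at v=-4 this is -504, so v increases.
The u-coordinate has no critical point in that direction and runs off to infinity.

diverges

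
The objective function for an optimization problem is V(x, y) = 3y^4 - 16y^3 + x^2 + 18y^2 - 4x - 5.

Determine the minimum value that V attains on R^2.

-36

V(x,y) separates as P(x) + Q(y) − 5, so its minimum is min P + min Q − 5.
P'(x) = 2x - 4 vanishes at x ∈ {2}; Q'(y) = 12y(y - 3)(y - 1) vanishes at y ∈ {0, 1, 3}.
Local minima of P (where P''>0): P(2)=-4. Local minima of Q: Q(0)=0, Q(3)=-27.
So the global minimum of V is P(2) + Q(3) − 5 = -4 − 27 − 5 = -36, attained at (2, 3).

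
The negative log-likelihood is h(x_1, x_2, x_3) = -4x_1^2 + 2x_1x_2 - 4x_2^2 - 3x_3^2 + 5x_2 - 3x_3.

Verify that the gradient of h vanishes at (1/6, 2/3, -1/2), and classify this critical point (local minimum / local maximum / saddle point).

∇h = (-8x_1 + 2x_2, 2x_1 - 8x_2 + 5, -6x_3 - 3); substituting (1/6, 2/3, -1/2) gives ∇h = (0, 0, 0), so (1/6, 2/3, -1/2) is indeed a critical point.
The Hessian is constant: H = [[-8, 2, 0], [2, -8, 0], [0, 0, -6]].
Leading principal minors: Δ₁ = -8, Δ₂ = 60, Δ₃ = -360.
The minors alternate sign starting negative (−, +, −), so H is negative definite: a local maximum.

local maximum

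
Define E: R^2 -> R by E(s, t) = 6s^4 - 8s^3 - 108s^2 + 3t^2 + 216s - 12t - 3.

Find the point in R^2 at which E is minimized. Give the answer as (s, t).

(-3, 2)

E(s,t) separates as P(s) + Q(t) − 3, so its minimum is min P + min Q − 3.
P'(s) = 24(s - 3)(s - 1)(s + 3) vanishes at s ∈ {-3, 1, 3}; Q'(t) = 6(t - 2) vanishes at t ∈ {2}.
Local minima of P (where P''>0): P(-3)=-918, P(3)=-54. Local minima of Q: Q(2)=-12.
So the global minimum of E is P(-3) + Q(2) − 3 = -918 − 12 − 3 = -933, attained at (-3, 2).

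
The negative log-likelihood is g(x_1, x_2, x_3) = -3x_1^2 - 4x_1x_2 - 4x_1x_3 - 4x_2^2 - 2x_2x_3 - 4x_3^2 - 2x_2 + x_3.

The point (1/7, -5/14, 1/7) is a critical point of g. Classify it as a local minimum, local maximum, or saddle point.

local maximum

The Hessian is constant: H = [[-6, -4, -4], [-4, -8, -2], [-4, -2, -8]].
Leading principal minors: Δ₁ = -6, Δ₂ = 32, Δ₃ = -168.
The minors alternate sign starting negative (−, +, −), so H is negative definite: a local maximum.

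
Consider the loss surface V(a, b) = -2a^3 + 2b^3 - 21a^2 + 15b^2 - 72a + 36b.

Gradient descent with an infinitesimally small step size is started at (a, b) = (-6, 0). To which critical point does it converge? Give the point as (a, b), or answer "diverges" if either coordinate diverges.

V is separable, so gradient descent decouples: a follows -∂V/∂a, b follows -∂V/∂b.
∂V/∂a = -6(a + 3)(a + 4); at a=-6 this is -36, so a increases.
∂V/∂b = 6(b + 2)(b + 3); at b=0 this is 36, so b decreases.
a converges to its nearest critical value -4 (a local min of the a-part); b converges to -2. The iterate converges to (-4, -2).

(-4, -2)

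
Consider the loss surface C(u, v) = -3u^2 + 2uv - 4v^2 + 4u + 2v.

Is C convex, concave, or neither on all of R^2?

concave

C is quadratic, so its Hessian is the constant matrix H = [[-6, 2], [2, -8]].
det(H) = 44, tr(H) = -14.
det(H) > 0 and tr(H) < 0, so H is negative definite everywhere: concave.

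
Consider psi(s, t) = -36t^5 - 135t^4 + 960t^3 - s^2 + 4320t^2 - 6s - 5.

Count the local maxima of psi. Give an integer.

psi separates as a function of s plus a function of t, so ∇psi=0 decouples.
∂psi/∂s = -2(s + 3) = 0 at s ∈ {-3}; ∂psi/∂t = -180t(t - 4)(t + 3)(t + 4) = 0 at t ∈ {-4, -3, 0, 4}.
The Hessian is diagonal: diag(psi_ss, psi_tt). Second derivatives: psi_ss(-3)=-2; psi_tt(-4)=5760, psi_tt(-3)=-3780, psi_tt(0)=8640, psi_tt(4)=-40320.
Local maxima occur where both diagonal entries negative: (-3, -3), (-3, 4). Count: 2.

2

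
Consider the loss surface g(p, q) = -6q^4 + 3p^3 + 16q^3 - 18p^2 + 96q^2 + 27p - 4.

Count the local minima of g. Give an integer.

g separates as a function of p plus a function of q, so ∇g=0 decouples.
∂g/∂p = 9(p - 3)(p - 1) = 0 at p ∈ {1, 3}; ∂g/∂q = -24q(q - 4)(q + 2) = 0 at q ∈ {-2, 0, 4}.
The Hessian is diagonal: diag(g_pp, g_qq). Second derivatives: g_pp(1)=-18, g_pp(3)=18; g_qq(-2)=-288, g_qq(0)=192, g_qq(4)=-576.
Local minima occur where both diagonal entries positive: (3, 0). Count: 1.

1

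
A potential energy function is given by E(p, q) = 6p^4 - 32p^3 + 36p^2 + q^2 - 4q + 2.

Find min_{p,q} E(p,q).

E(p,q) separates as A(p) + B(q) + 2, so its minimum is min A + min B + 2.
A'(p) = 24p(p - 3)(p - 1) vanishes at p ∈ {0, 1, 3}; B'(q) = 2q - 4 vanishes at q ∈ {2}.
Local minima of A (where A''>0): A(0)=0, A(3)=-54. Local minima of B: B(2)=-4.
So the global minimum of E is A(3) + B(2) + 2 = -54 − 4 + 2 = -56, attained at (3, 2).

-56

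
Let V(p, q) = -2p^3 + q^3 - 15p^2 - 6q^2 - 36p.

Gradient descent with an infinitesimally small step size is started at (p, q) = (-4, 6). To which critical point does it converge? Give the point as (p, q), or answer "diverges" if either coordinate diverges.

(-3, 4)

V is separable, so gradient descent decouples: p follows -∂V/∂p, q follows -∂V/∂q.
∂V/∂p = -6(p + 2)(p + 3); at p=-4 this is -12, so p increases.
∂V/∂q = 3q(q - 4); at q=6 this is 36, so q decreases.
p converges to its nearest critical value -3 (a local min of the p-part); q converges to 4. The iterate converges to (-3, 4).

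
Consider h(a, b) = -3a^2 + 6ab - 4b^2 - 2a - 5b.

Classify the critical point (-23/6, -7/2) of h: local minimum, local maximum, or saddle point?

local maximum

The Hessian of h is constant: H = [[-6, 6], [6, -8]].
det(H) = (-6)·(-8) − 6² = 12.
det(H) > 0 and tr(H) = -14 < 0, so H is negative definite and the point is a local maximum.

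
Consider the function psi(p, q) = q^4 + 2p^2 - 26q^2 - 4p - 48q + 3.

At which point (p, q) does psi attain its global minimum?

psi(p,q) separates as A(p) + B(q) + 3, so its minimum is min A + min B + 3.
A'(p) = 4p - 4 vanishes at p ∈ {1}; B'(q) = 4(q - 4)(q + 1)(q + 3) vanishes at q ∈ {-3, -1, 4}.
Local minima of A (where A''>0): A(1)=-2. Local minima of B: B(-3)=-9, B(4)=-352.
So the global minimum of psi is A(1) + B(4) + 3 = -2 − 352 + 3 = -351, attained at (1, 4).

(1, 4)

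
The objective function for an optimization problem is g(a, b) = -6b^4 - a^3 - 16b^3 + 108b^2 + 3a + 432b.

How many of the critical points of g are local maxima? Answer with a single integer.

2

g separates as a function of a plus a function of b, so ∇g=0 decouples.
∂g/∂a = -3(a - 1)(a + 1) = 0 at a ∈ {-1, 1}; ∂g/∂b = -24(b - 3)(b + 2)(b + 3) = 0 at b ∈ {-3, -2, 3}.
The Hessian is diagonal: diag(g_aa, g_bb). Second derivatives: g_aa(-1)=6, g_aa(1)=-6; g_bb(-3)=-144, g_bb(-2)=120, g_bb(3)=-720.
Local maxima occur where both diagonal entries negative: (1, -3), (1, 3). Count: 2.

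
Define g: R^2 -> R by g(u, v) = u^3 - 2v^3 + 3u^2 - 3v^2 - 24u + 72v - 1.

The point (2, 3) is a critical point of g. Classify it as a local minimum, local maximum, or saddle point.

The mixed partial ∂²g/∂u∂v is 0, so the Hessian at any point is diag(g_uu, g_vv) = diag(6(u + 1), -6(2v + 1)).
At (2, 3): H = diag(18, -42).
The eigenvalues have opposite signs, so H is indefinite: a saddle point.

saddle point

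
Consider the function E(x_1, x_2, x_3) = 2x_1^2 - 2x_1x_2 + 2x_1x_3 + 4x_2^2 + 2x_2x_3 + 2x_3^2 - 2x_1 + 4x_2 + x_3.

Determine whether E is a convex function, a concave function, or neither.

convex

E is quadratic, so its Hessian is the constant matrix H = [[4, -2, 2], [-2, 8, 2], [2, 2, 4]].
Leading principal minors: 4, 28, 48.
All positive ⇒ H ≻ 0 ⇒ convex.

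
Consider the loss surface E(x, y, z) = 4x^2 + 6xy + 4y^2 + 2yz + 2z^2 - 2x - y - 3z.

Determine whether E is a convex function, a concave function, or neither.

E is quadratic, so its Hessian is the constant matrix H = [[8, 6, 0], [6, 8, 2], [0, 2, 4]].
Leading principal minors: 8, 28, 80.
All positive ⇒ H ≻ 0 ⇒ convex.

convex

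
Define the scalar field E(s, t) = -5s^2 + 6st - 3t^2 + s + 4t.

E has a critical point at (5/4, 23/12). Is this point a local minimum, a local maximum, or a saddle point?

The Hessian of E is constant: H = [[-10, 6], [6, -6]].
det(H) = (-10)·(-6) − 6² = 24.
det(H) > 0 and tr(H) = -16 < 0, so H is negative definite and the point is a local maximum.

local maximum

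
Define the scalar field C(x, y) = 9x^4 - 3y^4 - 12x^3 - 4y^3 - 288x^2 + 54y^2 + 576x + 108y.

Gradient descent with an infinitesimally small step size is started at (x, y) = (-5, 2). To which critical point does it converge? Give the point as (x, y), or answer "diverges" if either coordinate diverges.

C is separable, so gradient descent decouples: x follows -∂C/∂x, y follows -∂C/∂y.
∂C/∂x = 36(x - 4)(x - 1)(x + 4); at x=-5 this is -1944, so x increases.
∂C/∂y = -12(y - 3)(y + 1)(y + 3); at y=2 this is 180, so y decreases.
x converges to its nearest critical value -4 (a local min of the x-part); y converges to -1. The iterate converges to (-4, -1).

(-4, -1)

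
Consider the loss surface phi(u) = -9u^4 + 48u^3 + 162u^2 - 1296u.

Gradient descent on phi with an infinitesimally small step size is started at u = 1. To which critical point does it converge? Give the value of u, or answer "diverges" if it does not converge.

phi'(u) = -36(u - 4)(u - 3)(u + 3), so phi'(1) = -864.
Gradient descent moves in the -phi' direction, i.e. u is increasing.
The nearest critical point in that direction is u = 3, where phi'' = 216 > 0 (a local minimum). The iterate converges there.

3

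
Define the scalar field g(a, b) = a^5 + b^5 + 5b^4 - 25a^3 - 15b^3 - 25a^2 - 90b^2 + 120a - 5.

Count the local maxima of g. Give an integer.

4

g separates as a function of a plus a function of b, so ∇g=0 decouples.
∂g/∂a = 5(a - 4)(a - 1)(a + 2)(a + 3) = 0 at a ∈ {-3, -2, 1, 4}; ∂g/∂b = 5b(b - 3)(b + 3)(b + 4) = 0 at b ∈ {-4, -3, 0, 3}.
The Hessian is diagonal: diag(g_aa, g_bb). Second derivatives: g_aa(-3)=-140, g_aa(-2)=90, g_aa(1)=-180, g_aa(4)=630; g_bb(-4)=-140, g_bb(-3)=90, g_bb(0)=-180, g_bb(3)=630.
Local maxima occur where both diagonal entries negative: (-3, -4), (-3, 0), (1, -4), (1, 0). Count: 4.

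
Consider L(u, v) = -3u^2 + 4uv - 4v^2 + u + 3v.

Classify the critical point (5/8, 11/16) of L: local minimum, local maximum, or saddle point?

local maximum

The Hessian of L is constant: H = [[-6, 4], [4, -8]].
det(H) = (-6)·(-8) − 4² = 32.
det(H) > 0 and tr(H) = -14 < 0, so H is negative definite and the point is a local maximum.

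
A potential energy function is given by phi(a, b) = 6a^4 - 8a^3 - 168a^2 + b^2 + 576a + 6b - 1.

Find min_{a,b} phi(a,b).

-2954

phi(a,b) separates as P(a) + Q(b) − 1, so its minimum is min P + min Q − 1.
P'(a) = 24(a - 3)(a - 2)(a + 4) vanishes at a ∈ {-4, 2, 3}; Q'(b) = 2b + 6 vanishes at b ∈ {-3}.
Local minima of P (where P''>0): P(-4)=-2944, P(3)=486. Local minima of Q: Q(-3)=-9.
So the global minimum of phi is P(-4) + Q(-3) − 1 = -2944 − 9 − 1 = -2954, attained at (-4, -3).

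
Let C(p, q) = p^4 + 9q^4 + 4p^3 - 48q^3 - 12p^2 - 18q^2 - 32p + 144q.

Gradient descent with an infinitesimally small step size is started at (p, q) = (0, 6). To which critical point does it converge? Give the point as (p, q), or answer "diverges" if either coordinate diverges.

C is separable, so gradient descent decouples: p follows -∂C/∂p, q follows -∂C/∂q.
∂C/∂p = 4(p - 2)(p + 1)(p + 4); at p=0 this is -32, so p increases.
∂C/∂q = 36(q - 4)(q - 1)(q + 1); at q=6 this is 2520, so q decreases.
p converges to its nearest critical value 2 (a local min of the p-part); q converges to 4. The iterate converges to (2, 4).

(2, 4)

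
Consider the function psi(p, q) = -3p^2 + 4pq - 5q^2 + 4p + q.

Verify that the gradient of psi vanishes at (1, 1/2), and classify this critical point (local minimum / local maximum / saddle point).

local maximum

∇psi = (-6p + 4q + 4, 4p - 10q + 1); substituting (1, 1/2) gives ∇psi = (0, 0), so (1, 1/2) is indeed a critical point.
The Hessian of psi is constant: H = [[-6, 4], [4, -10]].
det(H) = (-6)·(-10) − 4² = 44.
det(H) > 0 and tr(H) = -16 < 0, so H is negative definite and the point is a local maximum.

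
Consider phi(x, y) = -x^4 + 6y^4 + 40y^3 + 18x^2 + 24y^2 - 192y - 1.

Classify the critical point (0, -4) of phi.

local minimum

The mixed partial ∂²phi/∂x∂y is 0, so the Hessian at any point is diag(phi_xx, phi_yy) = diag(12(-x^2 + 3), 24(3y^2 + 10y + 2)).
At (0, -4): H = diag(36, 240).
Both eigenvalues are positive, so H is positive definite: a local minimum.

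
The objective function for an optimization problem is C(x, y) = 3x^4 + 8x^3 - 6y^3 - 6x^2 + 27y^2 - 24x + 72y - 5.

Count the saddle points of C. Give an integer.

C separates as a function of x plus a function of y, so ∇C=0 decouples.
∂C/∂x = 12(x - 1)(x + 1)(x + 2) = 0 at x ∈ {-2, -1, 1}; ∂C/∂y = -18(y - 4)(y + 1) = 0 at y ∈ {-1, 4}.
The Hessian is diagonal: diag(C_xx, C_yy). Second derivatives: C_xx(-2)=36, C_xx(-1)=-24, C_xx(1)=72; C_yy(-1)=90, C_yy(4)=-90.
Saddle points occur where the two diagonal entries have opposite signs: (-2, 4), (-1, -1), (1, 4). Count: 3.

3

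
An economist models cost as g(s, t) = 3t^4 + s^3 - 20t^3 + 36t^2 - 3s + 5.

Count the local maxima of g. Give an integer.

1

g separates as a function of s plus a function of t, so ∇g=0 decouples.
∂g/∂s = 3(s - 1)(s + 1) = 0 at s ∈ {-1, 1}; ∂g/∂t = 12t(t - 3)(t - 2) = 0 at t ∈ {0, 2, 3}.
The Hessian is diagonal: diag(g_ss, g_tt). Second derivatives: g_ss(-1)=-6, g_ss(1)=6; g_tt(0)=72, g_tt(2)=-24, g_tt(3)=36.
Local maxima occur where both diagonal entries negative: (-1, 2). Count: 1.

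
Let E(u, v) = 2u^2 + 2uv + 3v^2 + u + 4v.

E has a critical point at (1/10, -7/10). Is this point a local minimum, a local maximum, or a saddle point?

local minimum

The Hessian of E is constant: H = [[4, 2], [2, 6]].
det(H) = 4·6 − 2² = 20.
det(H) > 0 and tr(H) = 10 > 0, so H is positive definite and the point is a local minimum.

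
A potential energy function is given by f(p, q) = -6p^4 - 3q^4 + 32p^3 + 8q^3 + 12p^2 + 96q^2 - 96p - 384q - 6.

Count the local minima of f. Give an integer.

f separates as a function of p plus a function of q, so ∇f=0 decouples.
∂f/∂p = -24(p - 4)(p - 1)(p + 1) = 0 at p ∈ {-1, 1, 4}; ∂f/∂q = -12(q - 4)(q - 2)(q + 4) = 0 at q ∈ {-4, 2, 4}.
The Hessian is diagonal: diag(f_pp, f_qq). Second derivatives: f_pp(-1)=-240, f_pp(1)=144, f_pp(4)=-360; f_qq(-4)=-576, f_qq(2)=144, f_qq(4)=-192.
Local minima occur where both diagonal entries positive: (1, 2). Count: 1.

1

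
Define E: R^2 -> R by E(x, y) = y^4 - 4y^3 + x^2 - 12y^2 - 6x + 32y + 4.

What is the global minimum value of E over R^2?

E(x,y) separates as P(x) + Q(y) + 4, so its minimum is min P + min Q + 4.
P'(x) = 2x - 6 vanishes at x ∈ {3}; Q'(y) = 4(y - 4)(y - 1)(y + 2) vanishes at y ∈ {-2, 1, 4}.
Local minima of P (where P''>0): P(3)=-9. Local minima of Q: Q(-2)=-64, Q(4)=-64.
So the global minimum of E is P(3) + Q(-2) + 4 = -9 − 64 + 4 = -69, attained at (3, -2).

-69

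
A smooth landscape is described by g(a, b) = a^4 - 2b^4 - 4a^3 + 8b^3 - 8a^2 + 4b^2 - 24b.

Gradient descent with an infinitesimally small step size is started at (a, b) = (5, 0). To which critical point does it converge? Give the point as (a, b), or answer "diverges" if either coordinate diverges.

g is separable, so gradient descent decouples: a follows -∂g/∂a, b follows -∂g/∂b.
∂g/∂a = 4a(a - 4)(a + 1); at a=5 this is 120, so a decreases.
∂g/∂b = -8(b - 3)(b - 1)(b + 1); at b=0 this is -24, so b increases.
a converges to its nearest critical value 4 (a local min of the a-part); b converges to 1. The iterate converges to (4, 1).

(4, 1)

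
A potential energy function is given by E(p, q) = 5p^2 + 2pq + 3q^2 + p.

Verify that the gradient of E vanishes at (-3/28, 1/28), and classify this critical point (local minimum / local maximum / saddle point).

local minimum

∇E = (10p + 2q + 1, 2p + 6q); substituting (-3/28, 1/28) gives ∇E = (0, 0), so (-3/28, 1/28) is indeed a critical point.
The Hessian of E is constant: H = [[10, 2], [2, 6]].
det(H) = 10·6 − 2² = 56.
det(H) > 0 and tr(H) = 16 > 0, so H is positive definite and the point is a local minimum.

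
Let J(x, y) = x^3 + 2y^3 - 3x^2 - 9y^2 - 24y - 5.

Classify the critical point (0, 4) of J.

The mixed partial ∂²J/∂x∂y is 0, so the Hessian at any point is diag(J_xx, J_yy) = diag(6(x - 1), 6(2y - 3)).
At (0, 4): H = diag(-6, 30).
The eigenvalues have opposite signs, so H is indefinite: a saddle point.

saddle point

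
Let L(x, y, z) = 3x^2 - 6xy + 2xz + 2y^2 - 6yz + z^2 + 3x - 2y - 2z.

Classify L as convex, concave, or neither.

neither

L is quadratic, so its Hessian is the constant matrix H = [[6, -6, 2], [-6, 4, -6], [2, -6, 2]].
Leading principal minors: 6, -12, -112.
Neither pattern holds ⇒ H is indefinite ⇒ neither convex nor concave.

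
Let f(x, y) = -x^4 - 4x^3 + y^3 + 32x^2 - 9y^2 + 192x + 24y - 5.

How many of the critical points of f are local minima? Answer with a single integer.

f separates as a function of x plus a function of y, so ∇f=0 decouples.
∂f/∂x = -4(x - 4)(x + 3)(x + 4) = 0 at x ∈ {-4, -3, 4}; ∂f/∂y = 3(y - 4)(y - 2) = 0 at y ∈ {2, 4}.
The Hessian is diagonal: diag(f_xx, f_yy). Second derivatives: f_xx(-4)=-32, f_xx(-3)=28, f_xx(4)=-224; f_yy(2)=-6, f_yy(4)=6.
Local minima occur where both diagonal entries positive: (-3, 4). Count: 1.

1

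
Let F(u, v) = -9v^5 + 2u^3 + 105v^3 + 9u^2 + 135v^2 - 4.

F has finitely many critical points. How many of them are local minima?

2

F separates as a function of u plus a function of v, so ∇F=0 decouples.
∂F/∂u = 6u(u + 3) = 0 at u ∈ {-3, 0}; ∂F/∂v = -45v(v - 3)(v + 1)(v + 2) = 0 at v ∈ {-2, -1, 0, 3}.
The Hessian is diagonal: diag(F_uu, F_vv). Second derivatives: F_uu(-3)=-18, F_uu(0)=18; F_vv(-2)=450, F_vv(-1)=-180, F_vv(0)=270, F_vv(3)=-2700.
Local minima occur where both diagonal entries positive: (0, -2), (0, 0). Count: 2.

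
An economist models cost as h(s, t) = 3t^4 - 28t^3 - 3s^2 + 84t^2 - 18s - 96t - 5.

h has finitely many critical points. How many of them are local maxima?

h separates as a function of s plus a function of t, so ∇h=0 decouples.
∂h/∂s = -6(s + 3) = 0 at s ∈ {-3}; ∂h/∂t = 12(t - 4)(t - 2)(t - 1) = 0 at t ∈ {1, 2, 4}.
The Hessian is diagonal: diag(h_ss, h_tt). Second derivatives: h_ss(-3)=-6; h_tt(1)=36, h_tt(2)=-24, h_tt(4)=72.
Local maxima occur where both diagonal entries negative: (-3, 2). Count: 1.

1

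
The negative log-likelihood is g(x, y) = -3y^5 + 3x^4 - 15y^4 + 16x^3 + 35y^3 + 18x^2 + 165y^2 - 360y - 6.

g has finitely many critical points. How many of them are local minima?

g separates as a function of x plus a function of y, so ∇g=0 decouples.
∂g/∂x = 12x(x + 1)(x + 3) = 0 at x ∈ {-3, -1, 0}; ∂g/∂y = -15(y - 2)(y - 1)(y + 3)(y + 4) = 0 at y ∈ {-4, -3, 1, 2}.
The Hessian is diagonal: diag(g_xx, g_yy). Second derivatives: g_xx(-3)=72, g_xx(-1)=-24, g_xx(0)=36; g_yy(-4)=450, g_yy(-3)=-300, g_yy(1)=300, g_yy(2)=-450.
Local minima occur where both diagonal entries positive: (-3, -4), (-3, 1), (0, -4), (0, 1). Count: 4.

4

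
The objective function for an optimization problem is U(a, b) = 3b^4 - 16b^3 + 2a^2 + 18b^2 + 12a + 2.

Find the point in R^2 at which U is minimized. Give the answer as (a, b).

U(a,b) separates as P(a) + Q(b) + 2, so its minimum is min P + min Q + 2.
P'(a) = 4a + 12 vanishes at a ∈ {-3}; Q'(b) = 12b(b - 3)(b - 1) vanishes at b ∈ {0, 1, 3}.
Local minima of P (where P''>0): P(-3)=-18. Local minima of Q: Q(0)=0, Q(3)=-27.
So the global minimum of U is P(-3) + Q(3) + 2 = -18 − 27 + 2 = -43, attained at (-3, 3).

(-3, 3)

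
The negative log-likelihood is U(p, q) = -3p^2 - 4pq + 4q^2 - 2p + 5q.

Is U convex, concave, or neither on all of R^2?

U is quadratic, so its Hessian is the constant matrix H = [[-6, -4], [-4, 8]].
det(H) = -64, tr(H) = 2.
det(H) < 0, so H is indefinite: neither convex nor concave.

neither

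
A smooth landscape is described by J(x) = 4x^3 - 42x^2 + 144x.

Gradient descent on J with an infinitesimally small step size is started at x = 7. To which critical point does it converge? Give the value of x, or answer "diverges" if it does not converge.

4

J'(x) = 12(x - 4)(x - 3), so J'(7) = 144.
Gradient descent moves in the -J' direction, i.e. x is decreasing.
The nearest critical point in that direction is x = 4, where J'' = 12 > 0 (a local minimum). The iterate converges there.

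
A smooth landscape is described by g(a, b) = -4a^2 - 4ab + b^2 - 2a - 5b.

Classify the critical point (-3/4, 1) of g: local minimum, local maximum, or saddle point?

saddle point

The Hessian of g is constant: H = [[-8, -4], [-4, 2]].
det(H) = (-8)·2 − (-4)² = -32.
Since det(H) < 0, H is indefinite and the critical point is a saddle point.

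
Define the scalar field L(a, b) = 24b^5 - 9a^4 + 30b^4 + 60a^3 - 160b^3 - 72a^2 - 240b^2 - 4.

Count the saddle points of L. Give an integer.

L separates as a function of a plus a function of b, so ∇L=0 decouples.
∂L/∂a = -36a(a - 4)(a - 1) = 0 at a ∈ {0, 1, 4}; ∂L/∂b = 120b(b - 2)(b + 1)(b + 2) = 0 at b ∈ {-2, -1, 0, 2}.
The Hessian is diagonal: diag(L_aa, L_bb). Second derivatives: L_aa(0)=-144, L_aa(1)=108, L_aa(4)=-432; L_bb(-2)=-960, L_bb(-1)=360, L_bb(0)=-480, L_bb(2)=2880.
Saddle points occur where the two diagonal entries have opposite signs: (0, -1), (0, 2), (1, -2), (1, 0), (4, -1), (4, 2). Count: 6.

6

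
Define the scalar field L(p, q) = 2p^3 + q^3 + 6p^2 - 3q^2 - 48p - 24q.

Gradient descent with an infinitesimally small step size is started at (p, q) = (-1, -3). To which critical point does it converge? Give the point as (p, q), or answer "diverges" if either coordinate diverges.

diverges

L is separable, so gradient descent decouples: p follows -∂L/∂p, q follows -∂L/∂q.
∂L/∂p = 6(p - 2)(p + 4); at p=-1 this is -54, so p increases.
∂L/∂q = 3(q - 4)(q + 2); at q=-3 this is 21, so q decreases.
The q-coordinate has no critical point in that direction and runs off to infinity.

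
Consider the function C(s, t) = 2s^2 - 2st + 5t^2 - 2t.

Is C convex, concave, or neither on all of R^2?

C is quadratic, so its Hessian is the constant matrix H = [[4, -2], [-2, 10]].
det(H) = 36, tr(H) = 14.
det(H) > 0 and tr(H) > 0, so H is positive definite everywhere: convex.

convex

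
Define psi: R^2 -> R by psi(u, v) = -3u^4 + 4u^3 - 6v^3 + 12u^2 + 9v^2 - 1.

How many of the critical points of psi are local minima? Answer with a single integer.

psi separates as a function of u plus a function of v, so ∇psi=0 decouples.
∂psi/∂u = -12u(u - 2)(u + 1) = 0 at u ∈ {-1, 0, 2}; ∂psi/∂v = -18v(v - 1) = 0 at v ∈ {0, 1}.
The Hessian is diagonal: diag(psi_uu, psi_vv). Second derivatives: psi_uu(-1)=-36, psi_uu(0)=24, psi_uu(2)=-72; psi_vv(0)=18, psi_vv(1)=-18.
Local minima occur where both diagonal entries positive: (0, 0). Count: 1.

1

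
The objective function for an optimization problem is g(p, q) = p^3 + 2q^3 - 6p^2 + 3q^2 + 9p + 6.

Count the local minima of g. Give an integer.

1

g separates as a function of p plus a function of q, so ∇g=0 decouples.
∂g/∂p = 3(p - 3)(p - 1) = 0 at p ∈ {1, 3}; ∂g/∂q = 6q(q + 1) = 0 at q ∈ {-1, 0}.
The Hessian is diagonal: diag(g_pp, g_qq). Second derivatives: g_pp(1)=-6, g_pp(3)=6; g_qq(-1)=-6, g_qq(0)=6.
Local minima occur where both diagonal entries positive: (3, 0). Count: 1.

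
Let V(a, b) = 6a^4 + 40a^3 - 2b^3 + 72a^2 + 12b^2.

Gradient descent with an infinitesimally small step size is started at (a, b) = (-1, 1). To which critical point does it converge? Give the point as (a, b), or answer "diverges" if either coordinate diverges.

(0, 0)

V is separable, so gradient descent decouples: a follows -∂V/∂a, b follows -∂V/∂b.
∂V/∂a = 24a(a + 2)(a + 3); at a=-1 this is -48, so a increases.
∂V/∂b = -6b(b - 4); at b=1 this is 18, so b decreases.
a converges to its nearest critical value 0 (a local min of the a-part); b converges to 0. The iterate converges to (0, 0).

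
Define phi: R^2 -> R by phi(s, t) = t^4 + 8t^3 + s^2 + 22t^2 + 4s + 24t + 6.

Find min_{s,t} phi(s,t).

-7

phi(s,t) separates as P(s) + Q(t) + 6, so its minimum is min P + min Q + 6.
P'(s) = 2s + 4 vanishes at s ∈ {-2}; Q'(t) = 4(t + 1)(t + 2)(t + 3) vanishes at t ∈ {-3, -2, -1}.
Local minima of P (where P''>0): P(-2)=-4. Local minima of Q: Q(-3)=-9, Q(-1)=-9.
So the global minimum of phi is P(-2) + Q(-3) + 6 = -4 − 9 + 6 = -7, attained at (-2, -3).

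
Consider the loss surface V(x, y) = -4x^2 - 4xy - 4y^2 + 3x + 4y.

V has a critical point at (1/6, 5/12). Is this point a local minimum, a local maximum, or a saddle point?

The Hessian of V is constant: H = [[-8, -4], [-4, -8]].
det(H) = (-8)·(-8) − (-4)² = 48.
det(H) > 0 and tr(H) = -16 < 0, so H is negative definite and the point is a local maximum.

local maximum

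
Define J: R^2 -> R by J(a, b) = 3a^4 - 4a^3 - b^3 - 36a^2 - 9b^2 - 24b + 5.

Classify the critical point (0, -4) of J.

The mixed partial ∂²J/∂a∂b is 0, so the Hessian at any point is diag(J_aa, J_bb) = diag(12(3a^2 - 2a - 6), -6(b + 3)).
At (0, -4): H = diag(-72, 6).
The eigenvalues have opposite signs, so H is indefinite: a saddle point.

saddle point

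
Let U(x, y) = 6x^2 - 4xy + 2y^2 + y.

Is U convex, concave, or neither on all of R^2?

convex

U is quadratic, so its Hessian is the constant matrix H = [[12, -4], [-4, 4]].
det(H) = 32, tr(H) = 16.
det(H) > 0 and tr(H) > 0, so H is positive definite everywhere: convex.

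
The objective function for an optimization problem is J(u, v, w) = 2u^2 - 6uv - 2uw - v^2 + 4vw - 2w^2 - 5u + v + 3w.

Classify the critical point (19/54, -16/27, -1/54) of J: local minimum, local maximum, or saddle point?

saddle point

The Hessian is constant: H = [[4, -6, -2], [-6, -2, 4], [-2, 4, -4]].
Leading principal minors: Δ₁ = 4, Δ₂ = -44, Δ₃ = 216.
The minors fit neither the all-positive nor the alternating-sign pattern, so H is indefinite: a saddle point.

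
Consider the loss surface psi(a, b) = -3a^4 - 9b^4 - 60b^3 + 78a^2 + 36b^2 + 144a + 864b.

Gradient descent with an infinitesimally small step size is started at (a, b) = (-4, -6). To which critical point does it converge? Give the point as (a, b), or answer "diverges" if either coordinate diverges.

diverges

psi is separable, so gradient descent decouples: a follows -∂psi/∂a, b follows -∂psi/∂b.
∂psi/∂a = -12(a - 4)(a + 1)(a + 3); at a=-4 this is 288, so a decreases.
∂psi/∂b = -36(b - 2)(b + 3)(b + 4); at b=-6 this is 1728, so b decreases.
The a-coordinate has no critical point in that direction and runs off to infinity.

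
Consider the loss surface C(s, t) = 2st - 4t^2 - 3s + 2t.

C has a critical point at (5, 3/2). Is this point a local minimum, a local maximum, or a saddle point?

saddle point

The Hessian of C is constant: H = [[0, 2], [2, -8]].
det(H) = 0·(-8) − 2² = -4.
Since det(H) < 0, H is indefinite and the critical point is a saddle point.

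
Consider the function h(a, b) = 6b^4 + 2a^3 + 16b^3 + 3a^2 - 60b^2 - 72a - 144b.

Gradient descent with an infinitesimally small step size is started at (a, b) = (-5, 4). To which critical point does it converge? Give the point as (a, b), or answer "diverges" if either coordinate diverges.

h is separable, so gradient descent decouples: a follows -∂h/∂a, b follows -∂h/∂b.
∂h/∂a = 6(a - 3)(a + 4); at a=-5 this is 48, so a decreases.
∂h/∂b = 24(b - 2)(b + 1)(b + 3); at b=4 this is 1680, so b decreases.
The a-coordinate has no critical point in that direction and runs off to infinity.

diverges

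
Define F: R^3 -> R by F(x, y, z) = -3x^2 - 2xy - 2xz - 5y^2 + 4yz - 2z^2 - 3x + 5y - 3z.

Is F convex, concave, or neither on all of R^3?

concave

F is quadratic, so its Hessian is the constant matrix H = [[-6, -2, -2], [-2, -10, 4], [-2, 4, -4]].
Leading principal minors: -6, 56, -56.
Signs alternate −, +, − ⇒ H ≺ 0 ⇒ concave.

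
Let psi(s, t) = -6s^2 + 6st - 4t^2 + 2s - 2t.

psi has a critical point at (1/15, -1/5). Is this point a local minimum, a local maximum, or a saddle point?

The Hessian of psi is constant: H = [[-12, 6], [6, -8]].
det(H) = (-12)·(-8) − 6² = 60.
det(H) > 0 and tr(H) = -20 < 0, so H is negative definite and the point is a local maximum.

local maximum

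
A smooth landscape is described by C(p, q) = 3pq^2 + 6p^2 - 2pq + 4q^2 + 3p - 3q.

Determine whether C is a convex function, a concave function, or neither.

The term 3pq^2 is cubic, so the Hessian is not constant.
∂²C/∂q² = 6p + 8, which takes both signs as p varies (negative for sufficiently negative p). A diagonal entry of the Hessian changing sign means the Hessian is neither positive- nor negative-semidefinite on all of R^2.

neither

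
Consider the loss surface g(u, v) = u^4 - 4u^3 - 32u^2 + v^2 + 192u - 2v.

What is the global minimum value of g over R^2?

g(u,v) separates as P(u) + Q(v), so its minimum is min P + min Q.
P'(u) = 4(u - 4)(u - 3)(u + 4) vanishes at u ∈ {-4, 3, 4}; Q'(v) = 2v - 2 vanishes at v ∈ {1}.
Local minima of P (where P''>0): P(-4)=-768, P(4)=256. Local minima of Q: Q(1)=-1.
So the global minimum of g is P(-4) + Q(1) = -768 − 1 = -769, attained at (-4, 1).

-769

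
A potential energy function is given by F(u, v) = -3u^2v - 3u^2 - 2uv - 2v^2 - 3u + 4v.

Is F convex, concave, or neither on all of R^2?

neither

The term -3u^2v is cubic, so the Hessian is not constant.
∂²F/∂u² = -6v - 6, which takes both signs as v varies (negative for sufficiently large v). A diagonal entry of the Hessian changing sign means the Hessian is neither positive- nor negative-semidefinite on all of R^2.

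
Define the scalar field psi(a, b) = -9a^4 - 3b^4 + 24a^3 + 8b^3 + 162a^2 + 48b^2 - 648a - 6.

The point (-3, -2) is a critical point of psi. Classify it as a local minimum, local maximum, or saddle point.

The mixed partial ∂²psi/∂a∂b is 0, so the Hessian at any point is diag(psi_aa, psi_bb) = diag(36(-3a^2 + 4a + 9), 12(-3b^2 + 4b + 8)).
At (-3, -2): H = diag(-1080, -144).
Both eigenvalues are negative, so H is negative definite: a local maximum.

local maximum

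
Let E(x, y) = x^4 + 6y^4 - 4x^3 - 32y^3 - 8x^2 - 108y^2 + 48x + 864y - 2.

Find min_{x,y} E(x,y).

-2296

E(x,y) separates as P(x) + Q(y) − 2, so its minimum is min P + min Q − 2.
P'(x) = 4(x - 3)(x - 2)(x + 2) vanishes at x ∈ {-2, 2, 3}; Q'(y) = 24(y - 4)(y - 3)(y + 3) vanishes at y ∈ {-3, 3, 4}.
Local minima of P (where P''>0): P(-2)=-80, P(3)=45. Local minima of Q: Q(-3)=-2214, Q(4)=1216.
So the global minimum of E is P(-2) + Q(-3) − 2 = -80 − 2214 − 2 = -2296, attained at (-2, -3).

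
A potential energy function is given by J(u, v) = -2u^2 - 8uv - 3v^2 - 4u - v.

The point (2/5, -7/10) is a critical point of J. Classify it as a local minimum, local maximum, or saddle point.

saddle point

The Hessian of J is constant: H = [[-4, -8], [-8, -6]].
det(H) = (-4)·(-6) − (-8)² = -40.
Since det(H) < 0, H is indefinite and the critical point is a saddle point.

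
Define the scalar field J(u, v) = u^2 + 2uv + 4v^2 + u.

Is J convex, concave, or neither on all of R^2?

J is quadratic, so its Hessian is the constant matrix H = [[2, 2], [2, 8]].
det(H) = 12, tr(H) = 10.
det(H) > 0 and tr(H) > 0, so H is positive definite everywhere: convex.

convex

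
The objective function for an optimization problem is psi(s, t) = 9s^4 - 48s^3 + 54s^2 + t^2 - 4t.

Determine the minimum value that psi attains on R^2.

psi(s,t) separates as P(s) + Q(t), so its minimum is min P + min Q.
P'(s) = 36s(s - 3)(s - 1) vanishes at s ∈ {0, 1, 3}; Q'(t) = 2(t - 2) vanishes at t ∈ {2}.
Local minima of P (where P''>0): P(0)=0, P(3)=-81. Local minima of Q: Q(2)=-4.
So the global minimum of psi is P(3) + Q(2) = -81 − 4 = -85, attained at (3, 2).

-85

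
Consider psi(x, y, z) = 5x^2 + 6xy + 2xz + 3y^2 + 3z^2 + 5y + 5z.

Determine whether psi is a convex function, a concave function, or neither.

psi is quadratic, so its Hessian is the constant matrix H = [[10, 6, 2], [6, 6, 0], [2, 0, 6]].
Leading principal minors: 10, 24, 120.
All positive ⇒ H ≻ 0 ⇒ convex.

convex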